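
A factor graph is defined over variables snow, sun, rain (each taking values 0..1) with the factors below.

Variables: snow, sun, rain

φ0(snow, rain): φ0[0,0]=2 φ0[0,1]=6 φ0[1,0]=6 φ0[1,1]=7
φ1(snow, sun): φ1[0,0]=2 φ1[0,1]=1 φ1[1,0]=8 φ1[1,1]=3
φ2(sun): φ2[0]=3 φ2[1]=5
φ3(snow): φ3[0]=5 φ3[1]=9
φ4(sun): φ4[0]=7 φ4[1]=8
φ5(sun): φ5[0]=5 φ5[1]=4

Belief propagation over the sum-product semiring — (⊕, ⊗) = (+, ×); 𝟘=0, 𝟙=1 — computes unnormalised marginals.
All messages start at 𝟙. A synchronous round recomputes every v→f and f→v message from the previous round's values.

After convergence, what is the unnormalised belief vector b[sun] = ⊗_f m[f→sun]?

init: all messages = 𝟙 over 2 values
r1 m[φ0→snow] = [8, 13]
r1 m[φ0→rain] = [8, 13]
r1 m[φ1→snow] = [3, 11]
r1 m[φ1→sun] = [10, 4]
r1 m[φ2→sun] = [3, 5]
r1 m[φ3→snow] = [5, 9]
r1 m[φ4→sun] = [7, 8]
r1 m[φ5→sun] = [5, 4]
r1 m[snow→φ0] = [1, 1]
r1 m[snow→φ1] = [1, 1]
r1 m[snow→φ3] = [1, 1]
r1 m[sun→φ1] = [1, 1]
r1 m[sun→φ2] = [1, 1]
r1 m[sun→φ4] = [1, 1]
r1 m[sun→φ5] = [1, 1]
r1 m[rain→φ0] = [1, 1]
r2 m[φ0→snow] = [8, 13]
r2 m[φ0→rain] = [8, 13]
r2 m[φ1→snow] = [3, 11]
r2 m[φ1→sun] = [10, 4]
r2 m[φ2→sun] = [3, 5]
r2 m[φ3→snow] = [5, 9]
r2 m[φ4→sun] = [7, 8]
r2 m[φ5→sun] = [5, 4]
r2 m[snow→φ0] = [15, 99]
r2 m[snow→φ1] = [40, 117]
r2 m[snow→φ3] = [24, 143]
r2 m[sun→φ1] = [105, 160]
r2 m[sun→φ2] = [350, 128]
r2 m[sun→φ4] = [150, 80]
r2 m[sun→φ5] = [210, 160]
r2 m[rain→φ0] = [1, 1]
r3 m[φ0→snow] = [8, 13]
r3 m[φ0→rain] = [624, 783]
r3 m[φ1→snow] = [370, 1320]
r3 m[φ1→sun] = [1016, 391]
r3 m[φ2→sun] = [3, 5]
r3 m[φ3→snow] = [5, 9]
r3 m[φ4→sun] = [7, 8]
r3 m[φ5→sun] = [5, 4]
r3 m[snow→φ0] = [15, 99]
r3 m[snow→φ1] = [40, 117]
r3 m[snow→φ3] = [24, 143]
r3 m[sun→φ1] = [105, 160]
r3 m[sun→φ2] = [350, 128]
r3 m[sun→φ4] = [150, 80]
r3 m[sun→φ5] = [210, 160]
r3 m[rain→φ0] = [1, 1]
r4 m[φ0→snow] = [8, 13]
r4 m[φ0→rain] = [624, 783]
r4 m[φ1→snow] = [370, 1320]
r4 m[φ1→sun] = [1016, 391]
r4 m[φ2→sun] = [3, 5]
r4 m[φ3→snow] = [5, 9]
r4 m[φ4→sun] = [7, 8]
r4 m[φ5→sun] = [5, 4]
r4 m[snow→φ0] = [1850, 11880]
r4 m[snow→φ1] = [40, 117]
r4 m[snow→φ3] = [2960, 17160]
r4 m[sun→φ1] = [105, 160]
r4 m[sun→φ2] = [35560, 12512]
r4 m[sun→φ4] = [15240, 7820]
r4 m[sun→φ5] = [21336, 15640]
r4 m[rain→φ0] = [1, 1]
r5 m[φ0→snow] = [8, 13]
r5 m[φ0→rain] = [74980, 94260]
r5 m[φ1→snow] = [370, 1320]
r5 m[φ1→sun] = [1016, 391]
r5 m[φ2→sun] = [3, 5]
r5 m[φ3→snow] = [5, 9]
r5 m[φ4→sun] = [7, 8]
r5 m[φ5→sun] = [5, 4]
r5 m[snow→φ0] = [1850, 11880]
r5 m[snow→φ1] = [40, 117]
r5 m[snow→φ3] = [2960, 17160]
r5 m[sun→φ1] = [105, 160]
r5 m[sun→φ2] = [35560, 12512]
r5 m[sun→φ4] = [15240, 7820]
r5 m[sun→φ5] = [21336, 15640]
r5 m[rain→φ0] = [1, 1]
r6 m[φ0→snow] = [8, 13]
r6 m[φ0→rain] = [74980, 94260]
r6 m[φ1→snow] = [370, 1320]
r6 m[φ1→sun] = [1016, 391]
r6 m[φ2→sun] = [3, 5]
r6 m[φ3→snow] = [5, 9]
r6 m[φ4→sun] = [7, 8]
r6 m[φ5→sun] = [5, 4]
r6 m[snow→φ0] = [1850, 11880]
r6 m[snow→φ1] = [40, 117]
r6 m[snow→φ3] = [2960, 17160]
r6 m[sun→φ1] = [105, 160]
r6 m[sun→φ2] = [35560, 12512]
r6 m[sun→φ4] = [15240, 7820]
r6 m[sun→φ5] = [21336, 15640]
r6 m[rain→φ0] = [1, 1]
fixed point reached at round 6
b[sun] = ⊗ incoming = [106680, 62560]

b[sun] = [106680, 62560]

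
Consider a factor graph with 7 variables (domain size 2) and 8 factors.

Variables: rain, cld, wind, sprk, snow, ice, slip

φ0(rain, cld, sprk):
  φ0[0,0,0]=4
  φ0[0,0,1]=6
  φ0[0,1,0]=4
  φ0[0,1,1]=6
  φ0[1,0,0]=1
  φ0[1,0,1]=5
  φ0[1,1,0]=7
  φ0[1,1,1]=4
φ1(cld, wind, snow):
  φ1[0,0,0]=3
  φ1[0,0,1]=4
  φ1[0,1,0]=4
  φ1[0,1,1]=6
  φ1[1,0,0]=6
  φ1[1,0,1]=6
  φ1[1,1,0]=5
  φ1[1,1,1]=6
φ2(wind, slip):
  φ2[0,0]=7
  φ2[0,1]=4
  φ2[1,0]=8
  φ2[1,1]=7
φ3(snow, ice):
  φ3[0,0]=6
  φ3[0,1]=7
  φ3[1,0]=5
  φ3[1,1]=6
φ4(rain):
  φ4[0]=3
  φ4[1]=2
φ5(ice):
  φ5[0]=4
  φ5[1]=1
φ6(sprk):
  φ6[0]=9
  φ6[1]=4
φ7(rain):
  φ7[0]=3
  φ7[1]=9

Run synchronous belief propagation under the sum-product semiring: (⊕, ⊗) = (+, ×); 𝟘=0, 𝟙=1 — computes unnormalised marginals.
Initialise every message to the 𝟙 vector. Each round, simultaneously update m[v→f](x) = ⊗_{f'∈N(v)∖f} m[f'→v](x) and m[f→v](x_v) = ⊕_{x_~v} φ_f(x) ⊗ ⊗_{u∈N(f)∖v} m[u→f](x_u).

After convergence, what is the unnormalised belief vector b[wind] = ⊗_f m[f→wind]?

b[wind] = [9682398, 13613130]

init: all messages = 𝟙 over 2 values
r1 m[φ0→rain] = [20, 17]
r1 m[φ0→cld] = [16, 21]
r1 m[φ0→sprk] = [16, 21]
r1 m[φ1→cld] = [17, 23]
r1 m[φ1→wind] = [19, 21]
r1 m[φ1→snow] = [18, 22]
r1 m[φ2→wind] = [11, 15]
r1 m[φ2→slip] = [15, 11]
r1 m[φ3→snow] = [13, 11]
r1 m[φ3→ice] = [11, 13]
r1 m[φ4→rain] = [3, 2]
r1 m[φ5→ice] = [4, 1]
r1 m[φ6→sprk] = [9, 4]
r1 m[φ7→rain] = [3, 9]
r1 m[rain→φ0] = [1, 1]
r1 m[rain→φ4] = [1, 1]
r1 m[rain→φ7] = [1, 1]
r1 m[cld→φ0] = [1, 1]
r1 m[cld→φ1] = [1, 1]
r1 m[wind→φ1] = [1, 1]
r1 m[wind→φ2] = [1, 1]
r1 m[sprk→φ0] = [1, 1]
r1 m[sprk→φ6] = [1, 1]
r1 m[snow→φ1] = [1, 1]
r1 m[snow→φ3] = [1, 1]
r1 m[ice→φ3] = [1, 1]
r1 m[ice→φ5] = [1, 1]
r1 m[slip→φ2] = [1, 1]
r2 m[φ0→rain] = [20, 17]
r2 m[φ0→cld] = [16, 21]
r2 m[φ0→sprk] = [16, 21]
r2 m[φ1→cld] = [17, 23]
r2 m[φ1→wind] = [19, 21]
r2 m[φ1→snow] = [18, 22]
r2 m[φ2→wind] = [11, 15]
r2 m[φ2→slip] = [15, 11]
r2 m[φ3→snow] = [13, 11]
r2 m[φ3→ice] = [11, 13]
r2 m[φ4→rain] = [3, 2]
r2 m[φ5→ice] = [4, 1]
r2 m[φ6→sprk] = [9, 4]
r2 m[φ7→rain] = [3, 9]
r2 m[rain→φ0] = [9, 18]
r2 m[rain→φ4] = [60, 153]
r2 m[rain→φ7] = [60, 34]
r2 m[cld→φ0] = [17, 23]
r2 m[cld→φ1] = [16, 21]
r2 m[wind→φ1] = [11, 15]
r2 m[wind→φ2] = [19, 21]
r2 m[sprk→φ0] = [9, 4]
r2 m[sprk→φ6] = [16, 21]
r2 m[snow→φ1] = [13, 11]
r2 m[snow→φ3] = [18, 22]
r2 m[ice→φ3] = [4, 1]
r2 m[ice→φ5] = [11, 13]
r2 m[slip→φ2] = [1, 1]
r3 m[φ0→rain] = [2400, 2310]
r3 m[φ0→cld] = [1062, 1962]
r3 m[φ0→sprk] = [4644, 5346]
r3 m[φ1→cld] = [2683, 3549]
r3 m[φ1→wind] = [4352, 4639]
r3 m[φ1→snow] = [4449, 5420]
r3 m[φ2→wind] = [11, 15]
r3 m[φ2→slip] = [301, 223]
r3 m[φ3→snow] = [31, 26]
r3 m[φ3→ice] = [218, 258]
r3 m[φ4→rain] = [3, 2]
r3 m[φ5→ice] = [4, 1]
r3 m[φ6→sprk] = [9, 4]
r3 m[φ7→rain] = [3, 9]
r3 m[rain→φ0] = [9, 18]
r3 m[rain→φ4] = [60, 153]
r3 m[rain→φ7] = [60, 34]
r3 m[cld→φ0] = [17, 23]
r3 m[cld→φ1] = [16, 21]
r3 m[wind→φ1] = [11, 15]
r3 m[wind→φ2] = [19, 21]
r3 m[sprk→φ0] = [9, 4]
r3 m[sprk→φ6] = [16, 21]
r3 m[snow→φ1] = [13, 11]
r3 m[snow→φ3] = [18, 22]
r3 m[ice→φ3] = [4, 1]
r3 m[ice→φ5] = [11, 13]
r3 m[slip→φ2] = [1, 1]
r4 m[φ0→rain] = [2400, 2310]
r4 m[φ0→cld] = [1062, 1962]
r4 m[φ0→sprk] = [4644, 5346]
r4 m[φ1→cld] = [2683, 3549]
r4 m[φ1→wind] = [4352, 4639]
r4 m[φ1→snow] = [4449, 5420]
r4 m[φ2→wind] = [11, 15]
r4 m[φ2→slip] = [301, 223]
r4 m[φ3→snow] = [31, 26]
r4 m[φ3→ice] = [218, 258]
r4 m[φ4→rain] = [3, 2]
r4 m[φ5→ice] = [4, 1]
r4 m[φ6→sprk] = [9, 4]
r4 m[φ7→rain] = [3, 9]
r4 m[rain→φ0] = [9, 18]
r4 m[rain→φ4] = [7200, 20790]
r4 m[rain→φ7] = [7200, 4620]
r4 m[cld→φ0] = [2683, 3549]
r4 m[cld→φ1] = [1062, 1962]
r4 m[wind→φ1] = [11, 15]
r4 m[wind→φ2] = [4352, 4639]
r4 m[sprk→φ0] = [9, 4]
r4 m[sprk→φ6] = [4644, 5346]
r4 m[snow→φ1] = [31, 26]
r4 m[snow→φ3] = [4449, 5420]
r4 m[ice→φ3] = [4, 1]
r4 m[ice→φ5] = [218, 258]
r4 m[slip→φ2] = [1, 1]
r5 m[φ0→rain] = [373920, 358178]
r5 m[φ0→cld] = [1062, 1962]
r5 m[φ0→sprk] = [719820, 833526]
r5 m[φ1→cld] = [6367, 8427]
r5 m[φ1→wind] = [880218, 907542]
r5 m[φ1→snow] = [375408, 448380]
r5 m[φ2→wind] = [11, 15]
r5 m[φ2→slip] = [67576, 49881]
r5 m[φ3→snow] = [31, 26]
r5 m[φ3→ice] = [53794, 63663]
r5 m[φ4→rain] = [3, 2]
r5 m[φ5→ice] = [4, 1]
r5 m[φ6→sprk] = [9, 4]
r5 m[φ7→rain] = [3, 9]
r5 m[rain→φ0] = [9, 18]
r5 m[rain→φ4] = [7200, 20790]
r5 m[rain→φ7] = [7200, 4620]
r5 m[cld→φ0] = [2683, 3549]
r5 m[cld→φ1] = [1062, 1962]
r5 m[wind→φ1] = [11, 15]
r5 m[wind→φ2] = [4352, 4639]
r5 m[sprk→φ0] = [9, 4]
r5 m[sprk→φ6] = [4644, 5346]
r5 m[snow→φ1] = [31, 26]
r5 m[snow→φ3] = [4449, 5420]
r5 m[ice→φ3] = [4, 1]
r5 m[ice→φ5] = [218, 258]
r5 m[slip→φ2] = [1, 1]
r6 m[φ0→rain] = [373920, 358178]
r6 m[φ0→cld] = [1062, 1962]
r6 m[φ0→sprk] = [719820, 833526]
r6 m[φ1→cld] = [6367, 8427]
r6 m[φ1→wind] = [880218, 907542]
r6 m[φ1→snow] = [375408, 448380]
r6 m[φ2→wind] = [11, 15]
r6 m[φ2→slip] = [67576, 49881]
r6 m[φ3→snow] = [31, 26]
r6 m[φ3→ice] = [53794, 63663]
r6 m[φ4→rain] = [3, 2]
r6 m[φ5→ice] = [4, 1]
r6 m[φ6→sprk] = [9, 4]
r6 m[φ7→rain] = [3, 9]
r6 m[rain→φ0] = [9, 18]
r6 m[rain→φ4] = [1121760, 3223602]
r6 m[rain→φ7] = [1121760, 716356]
r6 m[cld→φ0] = [6367, 8427]
r6 m[cld→φ1] = [1062, 1962]
r6 m[wind→φ1] = [11, 15]
r6 m[wind→φ2] = [880218, 907542]
r6 m[sprk→φ0] = [9, 4]
r6 m[sprk→φ6] = [719820, 833526]
r6 m[snow→φ1] = [31, 26]
r6 m[snow→φ3] = [375408, 448380]
r6 m[ice→φ3] = [4, 1]
r6 m[ice→φ5] = [53794, 63663]
r6 m[slip→φ2] = [1, 1]
r7 m[φ0→rain] = [887640, 850376]
r7 m[φ0→cld] = [1062, 1962]
r7 m[φ0→sprk] = [1708992, 1978650]
r7 m[φ1→cld] = [6367, 8427]
r7 m[φ1→wind] = [880218, 907542]
r7 m[φ1→snow] = [375408, 448380]
r7 m[φ2→wind] = [11, 15]
r7 m[φ2→slip] = [13421862, 9873666]
r7 m[φ3→snow] = [31, 26]
r7 m[φ3→ice] = [4494348, 5318136]
r7 m[φ4→rain] = [3, 2]
r7 m[φ5→ice] = [4, 1]
r7 m[φ6→sprk] = [9, 4]
r7 m[φ7→rain] = [3, 9]
r7 m[rain→φ0] = [9, 18]
r7 m[rain→φ4] = [1121760, 3223602]
r7 m[rain→φ7] = [1121760, 716356]
r7 m[cld→φ0] = [6367, 8427]
r7 m[cld→φ1] = [1062, 1962]
r7 m[wind→φ1] = [11, 15]
r7 m[wind→φ2] = [880218, 907542]
r7 m[sprk→φ0] = [9, 4]
r7 m[sprk→φ6] = [719820, 833526]
r7 m[snow→φ1] = [31, 26]
r7 m[snow→φ3] = [375408, 448380]
r7 m[ice→φ3] = [4, 1]
r7 m[ice→φ5] = [53794, 63663]
r7 m[slip→φ2] = [1, 1]
r8 m[φ0→rain] = [887640, 850376]
r8 m[φ0→cld] = [1062, 1962]
r8 m[φ0→sprk] = [1708992, 1978650]
r8 m[φ1→cld] = [6367, 8427]
r8 m[φ1→wind] = [880218, 907542]
r8 m[φ1→snow] = [375408, 448380]
r8 m[φ2→wind] = [11, 15]
r8 m[φ2→slip] = [13421862, 9873666]
r8 m[φ3→snow] = [31, 26]
r8 m[φ3→ice] = [4494348, 5318136]
r8 m[φ4→rain] = [3, 2]
r8 m[φ5→ice] = [4, 1]
r8 m[φ6→sprk] = [9, 4]
r8 m[φ7→rain] = [3, 9]
r8 m[rain→φ0] = [9, 18]
r8 m[rain→φ4] = [2662920, 7653384]
r8 m[rain→φ7] = [2662920, 1700752]
r8 m[cld→φ0] = [6367, 8427]
r8 m[cld→φ1] = [1062, 1962]
r8 m[wind→φ1] = [11, 15]
r8 m[wind→φ2] = [880218, 907542]
r8 m[sprk→φ0] = [9, 4]
r8 m[sprk→φ6] = [1708992, 1978650]
r8 m[snow→φ1] = [31, 26]
r8 m[snow→φ3] = [375408, 448380]
r8 m[ice→φ3] = [4, 1]
r8 m[ice→φ5] = [4494348, 5318136]
r8 m[slip→φ2] = [1, 1]
r9 m[φ0→rain] = [887640, 850376]
r9 m[φ0→cld] = [1062, 1962]
r9 m[φ0→sprk] = [1708992, 1978650]
r9 m[φ1→cld] = [6367, 8427]
r9 m[φ1→wind] = [880218, 907542]
r9 m[φ1→snow] = [375408, 448380]
r9 m[φ2→wind] = [11, 15]
r9 m[φ2→slip] = [13421862, 9873666]
r9 m[φ3→snow] = [31, 26]
r9 m[φ3→ice] = [4494348, 5318136]
r9 m[φ4→rain] = [3, 2]
r9 m[φ5→ice] = [4, 1]
r9 m[φ6→sprk] = [9, 4]
r9 m[φ7→rain] = [3, 9]
r9 m[rain→φ0] = [9, 18]
r9 m[rain→φ4] = [2662920, 7653384]
r9 m[rain→φ7] = [2662920, 1700752]
r9 m[cld→φ0] = [6367, 8427]
r9 m[cld→φ1] = [1062, 1962]
r9 m[wind→φ1] = [11, 15]
r9 m[wind→φ2] = [880218, 907542]
r9 m[sprk→φ0] = [9, 4]
r9 m[sprk→φ6] = [1708992, 1978650]
r9 m[snow→φ1] = [31, 26]
r9 m[snow→φ3] = [375408, 448380]
r9 m[ice→φ3] = [4, 1]
r9 m[ice→φ5] = [4494348, 5318136]
r9 m[slip→φ2] = [1, 1]
fixed point reached at round 9
b[wind] = ⊗ incoming = [9682398, 13613130]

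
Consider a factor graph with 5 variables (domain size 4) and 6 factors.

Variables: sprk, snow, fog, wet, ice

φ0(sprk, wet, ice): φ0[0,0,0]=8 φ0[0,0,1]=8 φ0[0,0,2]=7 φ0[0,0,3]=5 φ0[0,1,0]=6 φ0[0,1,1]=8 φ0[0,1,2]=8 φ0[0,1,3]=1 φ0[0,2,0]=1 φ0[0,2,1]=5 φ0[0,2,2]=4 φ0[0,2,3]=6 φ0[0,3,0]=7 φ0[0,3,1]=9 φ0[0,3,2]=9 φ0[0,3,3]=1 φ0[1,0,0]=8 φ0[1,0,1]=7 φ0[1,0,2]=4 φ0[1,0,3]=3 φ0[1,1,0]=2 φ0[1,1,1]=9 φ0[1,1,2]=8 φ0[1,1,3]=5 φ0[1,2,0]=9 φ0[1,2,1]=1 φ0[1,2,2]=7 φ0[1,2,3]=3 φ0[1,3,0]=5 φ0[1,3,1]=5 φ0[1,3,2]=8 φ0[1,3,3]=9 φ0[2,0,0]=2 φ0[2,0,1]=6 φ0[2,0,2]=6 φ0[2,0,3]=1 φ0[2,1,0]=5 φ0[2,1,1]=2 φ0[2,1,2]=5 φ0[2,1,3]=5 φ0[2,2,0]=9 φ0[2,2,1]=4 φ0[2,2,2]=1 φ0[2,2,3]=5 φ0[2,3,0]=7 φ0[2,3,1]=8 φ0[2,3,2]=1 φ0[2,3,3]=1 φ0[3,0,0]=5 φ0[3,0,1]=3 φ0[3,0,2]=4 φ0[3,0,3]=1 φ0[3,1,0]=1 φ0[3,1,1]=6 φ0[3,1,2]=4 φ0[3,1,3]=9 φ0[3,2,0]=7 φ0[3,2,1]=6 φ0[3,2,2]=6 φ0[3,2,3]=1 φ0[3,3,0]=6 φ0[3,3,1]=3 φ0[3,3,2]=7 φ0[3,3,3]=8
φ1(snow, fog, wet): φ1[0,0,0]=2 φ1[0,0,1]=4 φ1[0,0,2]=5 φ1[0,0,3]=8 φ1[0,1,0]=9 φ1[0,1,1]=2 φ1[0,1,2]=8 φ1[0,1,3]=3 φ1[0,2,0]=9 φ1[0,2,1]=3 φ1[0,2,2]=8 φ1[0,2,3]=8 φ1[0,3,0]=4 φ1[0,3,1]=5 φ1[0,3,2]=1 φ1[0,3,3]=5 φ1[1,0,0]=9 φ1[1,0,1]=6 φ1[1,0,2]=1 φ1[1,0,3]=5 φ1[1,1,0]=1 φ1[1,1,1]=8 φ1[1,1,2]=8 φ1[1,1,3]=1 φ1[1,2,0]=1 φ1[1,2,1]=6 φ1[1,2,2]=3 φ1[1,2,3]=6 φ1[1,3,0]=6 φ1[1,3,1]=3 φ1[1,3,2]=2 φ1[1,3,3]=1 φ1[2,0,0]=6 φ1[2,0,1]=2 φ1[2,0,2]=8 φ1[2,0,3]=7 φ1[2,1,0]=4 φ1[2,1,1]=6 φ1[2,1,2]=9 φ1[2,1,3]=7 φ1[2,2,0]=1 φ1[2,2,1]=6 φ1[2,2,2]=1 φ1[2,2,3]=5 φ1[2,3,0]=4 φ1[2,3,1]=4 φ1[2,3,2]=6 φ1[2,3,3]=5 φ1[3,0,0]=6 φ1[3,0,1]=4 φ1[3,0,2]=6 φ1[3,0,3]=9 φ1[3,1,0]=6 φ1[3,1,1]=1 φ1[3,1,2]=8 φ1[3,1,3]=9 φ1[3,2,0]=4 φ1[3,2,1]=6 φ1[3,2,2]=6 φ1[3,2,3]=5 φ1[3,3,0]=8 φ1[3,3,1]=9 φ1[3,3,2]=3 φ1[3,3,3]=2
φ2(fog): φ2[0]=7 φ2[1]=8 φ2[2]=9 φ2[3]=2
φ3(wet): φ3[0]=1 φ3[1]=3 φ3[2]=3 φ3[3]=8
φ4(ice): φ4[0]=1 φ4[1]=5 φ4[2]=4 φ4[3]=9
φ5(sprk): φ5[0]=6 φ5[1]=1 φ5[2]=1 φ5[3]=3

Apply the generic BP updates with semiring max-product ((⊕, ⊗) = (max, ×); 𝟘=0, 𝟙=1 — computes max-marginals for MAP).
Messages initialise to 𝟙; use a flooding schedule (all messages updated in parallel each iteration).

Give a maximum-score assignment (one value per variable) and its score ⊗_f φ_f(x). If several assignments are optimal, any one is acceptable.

assignment: (sprk=0, snow=0, fog=2, wet=3, ice=1); score = 155520

init: all messages = 𝟙 over 4 values
r1 m[φ0→sprk] = [9, 9, 9, 9]
r1 m[φ0→wet] = [8, 9, 9, 9]
r1 m[φ0→ice] = [9, 9, 9, 9]
r1 m[φ1→snow] = [9, 9, 9, 9]
r1 m[φ1→fog] = [9, 9, 9, 9]
r1 m[φ1→wet] = [9, 9, 9, 9]
r1 m[φ2→fog] = [7, 8, 9, 2]
r1 m[φ3→wet] = [1, 3, 3, 8]
r1 m[φ4→ice] = [1, 5, 4, 9]
r1 m[φ5→sprk] = [6, 1, 1, 3]
r1 m[sprk→φ0] = [1, 1, 1, 1]
r1 m[sprk→φ5] = [1, 1, 1, 1]
r1 m[snow→φ1] = [1, 1, 1, 1]
r1 m[fog→φ1] = [1, 1, 1, 1]
r1 m[fog→φ2] = [1, 1, 1, 1]
r1 m[wet→φ0] = [1, 1, 1, 1]
r1 m[wet→φ1] = [1, 1, 1, 1]
r1 m[wet→φ3] = [1, 1, 1, 1]
r1 m[ice→φ0] = [1, 1, 1, 1]
r1 m[ice→φ4] = [1, 1, 1, 1]
r2 m[φ0→sprk] = [9, 9, 9, 9]
r2 m[φ0→wet] = [8, 9, 9, 9]
r2 m[φ0→ice] = [9, 9, 9, 9]
r2 m[φ1→snow] = [9, 9, 9, 9]
r2 m[φ1→fog] = [9, 9, 9, 9]
r2 m[φ1→wet] = [9, 9, 9, 9]
r2 m[φ2→fog] = [7, 8, 9, 2]
r2 m[φ3→wet] = [1, 3, 3, 8]
r2 m[φ4→ice] = [1, 5, 4, 9]
r2 m[φ5→sprk] = [6, 1, 1, 3]
r2 m[sprk→φ0] = [6, 1, 1, 3]
r2 m[sprk→φ5] = [9, 9, 9, 9]
r2 m[snow→φ1] = [1, 1, 1, 1]
r2 m[fog→φ1] = [7, 8, 9, 2]
r2 m[fog→φ2] = [9, 9, 9, 9]
r2 m[wet→φ0] = [9, 27, 27, 72]
r2 m[wet→φ1] = [8, 27, 27, 72]
r2 m[wet→φ3] = [72, 81, 81, 81]
r2 m[ice→φ0] = [1, 5, 4, 9]
r2 m[ice→φ4] = [9, 9, 9, 9]
r3 m[φ0→sprk] = [3240, 5832, 2880, 5184]
r3 m[φ0→wet] = [270, 243, 324, 270]
r3 m[φ0→ice] = [3024, 3888, 3888, 1728]
r3 m[φ1→snow] = [5184, 3888, 4032, 5184]
r3 m[φ1→fog] = [648, 648, 576, 360]
r3 m[φ1→wet] = [81, 64, 72, 72]
r3 m[φ2→fog] = [7, 8, 9, 2]
r3 m[φ3→wet] = [1, 3, 3, 8]
r3 m[φ4→ice] = [1, 5, 4, 9]
r3 m[φ5→sprk] = [6, 1, 1, 3]
r3 m[sprk→φ0] = [6, 1, 1, 3]
r3 m[sprk→φ5] = [9, 9, 9, 9]
r3 m[snow→φ1] = [1, 1, 1, 1]
r3 m[fog→φ1] = [7, 8, 9, 2]
r3 m[fog→φ2] = [9, 9, 9, 9]
r3 m[wet→φ0] = [9, 27, 27, 72]
r3 m[wet→φ1] = [8, 27, 27, 72]
r3 m[wet→φ3] = [72, 81, 81, 81]
r3 m[ice→φ0] = [1, 5, 4, 9]
r3 m[ice→φ4] = [9, 9, 9, 9]
r4 m[φ0→sprk] = [3240, 5832, 2880, 5184]
r4 m[φ0→wet] = [270, 243, 324, 270]
r4 m[φ0→ice] = [3024, 3888, 3888, 1728]
r4 m[φ1→snow] = [5184, 3888, 4032, 5184]
r4 m[φ1→fog] = [648, 648, 576, 360]
r4 m[φ1→wet] = [81, 64, 72, 72]
r4 m[φ2→fog] = [7, 8, 9, 2]
r4 m[φ3→wet] = [1, 3, 3, 8]
r4 m[φ4→ice] = [1, 5, 4, 9]
r4 m[φ5→sprk] = [6, 1, 1, 3]
r4 m[sprk→φ0] = [6, 1, 1, 3]
r4 m[sprk→φ5] = [3240, 5832, 2880, 5184]
r4 m[snow→φ1] = [1, 1, 1, 1]
r4 m[fog→φ1] = [7, 8, 9, 2]
r4 m[fog→φ2] = [648, 648, 576, 360]
r4 m[wet→φ0] = [81, 192, 216, 576]
r4 m[wet→φ1] = [270, 729, 972, 2160]
r4 m[wet→φ3] = [21870, 15552, 23328, 19440]
r4 m[ice→φ0] = [1, 5, 4, 9]
r4 m[ice→φ4] = [3024, 3888, 3888, 1728]
r5 m[φ0→sprk] = [25920, 46656, 23040, 41472]
r5 m[φ0→wet] = [270, 243, 324, 270]
r5 m[φ0→ice] = [24192, 31104, 31104, 13824]
r5 m[φ1→snow] = [155520, 116640, 120960, 155520]
r5 m[φ1→fog] = [19440, 19440, 17280, 10800]
r5 m[φ1→wet] = [81, 64, 72, 72]
r5 m[φ2→fog] = [7, 8, 9, 2]
r5 m[φ3→wet] = [1, 3, 3, 8]
r5 m[φ4→ice] = [1, 5, 4, 9]
r5 m[φ5→sprk] = [6, 1, 1, 3]
r5 m[sprk→φ0] = [6, 1, 1, 3]
r5 m[sprk→φ5] = [3240, 5832, 2880, 5184]
r5 m[snow→φ1] = [1, 1, 1, 1]
r5 m[fog→φ1] = [7, 8, 9, 2]
r5 m[fog→φ2] = [648, 648, 576, 360]
r5 m[wet→φ0] = [81, 192, 216, 576]
r5 m[wet→φ1] = [270, 729, 972, 2160]
r5 m[wet→φ3] = [21870, 15552, 23328, 19440]
r5 m[ice→φ0] = [1, 5, 4, 9]
r5 m[ice→φ4] = [3024, 3888, 3888, 1728]
r6 m[φ0→sprk] = [25920, 46656, 23040, 41472]
r6 m[φ0→wet] = [270, 243, 324, 270]
r6 m[φ0→ice] = [24192, 31104, 31104, 13824]
r6 m[φ1→snow] = [155520, 116640, 120960, 155520]
r6 m[φ1→fog] = [19440, 19440, 17280, 10800]
r6 m[φ1→wet] = [81, 64, 72, 72]
r6 m[φ2→fog] = [7, 8, 9, 2]
r6 m[φ3→wet] = [1, 3, 3, 8]
r6 m[φ4→ice] = [1, 5, 4, 9]
r6 m[φ5→sprk] = [6, 1, 1, 3]
r6 m[sprk→φ0] = [6, 1, 1, 3]
r6 m[sprk→φ5] = [25920, 46656, 23040, 41472]
r6 m[snow→φ1] = [1, 1, 1, 1]
r6 m[fog→φ1] = [7, 8, 9, 2]
r6 m[fog→φ2] = [19440, 19440, 17280, 10800]
r6 m[wet→φ0] = [81, 192, 216, 576]
r6 m[wet→φ1] = [270, 729, 972, 2160]
r6 m[wet→φ3] = [21870, 15552, 23328, 19440]
r6 m[ice→φ0] = [1, 5, 4, 9]
r6 m[ice→φ4] = [24192, 31104, 31104, 13824]
r7 m[φ0→sprk] = [25920, 46656, 23040, 41472]
r7 m[φ0→wet] = [270, 243, 324, 270]
r7 m[φ0→ice] = [24192, 31104, 31104, 13824]
r7 m[φ1→snow] = [155520, 116640, 120960, 155520]
r7 m[φ1→fog] = [19440, 19440, 17280, 10800]
r7 m[φ1→wet] = [81, 64, 72, 72]
r7 m[φ2→fog] = [7, 8, 9, 2]
r7 m[φ3→wet] = [1, 3, 3, 8]
r7 m[φ4→ice] = [1, 5, 4, 9]
r7 m[φ5→sprk] = [6, 1, 1, 3]
r7 m[sprk→φ0] = [6, 1, 1, 3]
r7 m[sprk→φ5] = [25920, 46656, 23040, 41472]
r7 m[snow→φ1] = [1, 1, 1, 1]
r7 m[fog→φ1] = [7, 8, 9, 2]
r7 m[fog→φ2] = [19440, 19440, 17280, 10800]
r7 m[wet→φ0] = [81, 192, 216, 576]
r7 m[wet→φ1] = [270, 729, 972, 2160]
r7 m[wet→φ3] = [21870, 15552, 23328, 19440]
r7 m[ice→φ0] = [1, 5, 4, 9]
r7 m[ice→φ4] = [24192, 31104, 31104, 13824]
fixed point reached at round 7
traceback from sprk: (sprk=0, snow=0, fog=2, wet=3, ice=1), score=155520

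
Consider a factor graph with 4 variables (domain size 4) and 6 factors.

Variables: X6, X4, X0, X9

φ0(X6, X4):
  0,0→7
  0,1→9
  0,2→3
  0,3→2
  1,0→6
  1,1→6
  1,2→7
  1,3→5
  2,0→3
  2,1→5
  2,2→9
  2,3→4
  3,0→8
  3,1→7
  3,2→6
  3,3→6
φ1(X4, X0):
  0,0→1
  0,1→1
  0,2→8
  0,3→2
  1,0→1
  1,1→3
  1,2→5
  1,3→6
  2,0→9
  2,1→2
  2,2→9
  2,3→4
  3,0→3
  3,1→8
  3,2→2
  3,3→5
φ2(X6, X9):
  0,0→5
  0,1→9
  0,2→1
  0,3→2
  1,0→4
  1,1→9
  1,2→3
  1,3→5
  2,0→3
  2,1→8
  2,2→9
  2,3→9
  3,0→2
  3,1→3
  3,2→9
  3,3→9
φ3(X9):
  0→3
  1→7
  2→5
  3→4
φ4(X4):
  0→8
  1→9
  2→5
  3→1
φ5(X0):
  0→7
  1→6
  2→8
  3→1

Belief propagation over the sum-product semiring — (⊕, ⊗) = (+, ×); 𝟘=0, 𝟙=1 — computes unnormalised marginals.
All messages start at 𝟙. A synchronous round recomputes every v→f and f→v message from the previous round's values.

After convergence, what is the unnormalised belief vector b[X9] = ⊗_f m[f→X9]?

init: all messages = 𝟙 over 4 values
r1 m[φ0→X6] = [21, 24, 21, 27]
r1 m[φ0→X4] = [24, 27, 25, 17]
r1 m[φ1→X4] = [12, 15, 24, 18]
r1 m[φ1→X0] = [14, 14, 24, 17]
r1 m[φ2→X6] = [17, 21, 29, 23]
r1 m[φ2→X9] = [14, 29, 22, 25]
r1 m[φ3→X9] = [3, 7, 5, 4]
r1 m[φ4→X4] = [8, 9, 5, 1]
r1 m[φ5→X0] = [7, 6, 8, 1]
r1 m[X6→φ0] = [1, 1, 1, 1]
r1 m[X6→φ2] = [1, 1, 1, 1]
r1 m[X4→φ0] = [1, 1, 1, 1]
r1 m[X4→φ1] = [1, 1, 1, 1]
r1 m[X4→φ4] = [1, 1, 1, 1]
r1 m[X0→φ1] = [1, 1, 1, 1]
r1 m[X0→φ5] = [1, 1, 1, 1]
r1 m[X9→φ2] = [1, 1, 1, 1]
r1 m[X9→φ3] = [1, 1, 1, 1]
r2 m[φ0→X6] = [21, 24, 21, 27]
r2 m[φ0→X4] = [24, 27, 25, 17]
r2 m[φ1→X4] = [12, 15, 24, 18]
r2 m[φ1→X0] = [14, 14, 24, 17]
r2 m[φ2→X6] = [17, 21, 29, 23]
r2 m[φ2→X9] = [14, 29, 22, 25]
r2 m[φ3→X9] = [3, 7, 5, 4]
r2 m[φ4→X4] = [8, 9, 5, 1]
r2 m[φ5→X0] = [7, 6, 8, 1]
r2 m[X6→φ0] = [17, 21, 29, 23]
r2 m[X6→φ2] = [21, 24, 21, 27]
r2 m[X4→φ0] = [96, 135, 120, 18]
r2 m[X4→φ1] = [192, 243, 125, 17]
r2 m[X4→φ4] = [288, 405, 600, 306]
r2 m[X0→φ1] = [7, 6, 8, 1]
r2 m[X0→φ5] = [14, 14, 24, 17]
r2 m[X9→φ2] = [3, 7, 5, 4]
r2 m[X9→φ3] = [14, 29, 22, 25]
r3 m[φ0→X6] = [2283, 2316, 2115, 2541]
r3 m[φ0→X4] = [516, 585, 597, 393]
r3 m[φ1→X4] = [79, 71, 151, 90]
r3 m[φ1→X0] = [1611, 1307, 3910, 2427]
r3 m[φ2→X6] = [91, 110, 146, 108]
r3 m[φ2→X9] = [318, 654, 525, 594]
r3 m[φ3→X9] = [3, 7, 5, 4]
r3 m[φ4→X4] = [8, 9, 5, 1]
r3 m[φ5→X0] = [7, 6, 8, 1]
r3 m[X6→φ0] = [17, 21, 29, 23]
r3 m[X6→φ2] = [21, 24, 21, 27]
r3 m[X4→φ0] = [96, 135, 120, 18]
r3 m[X4→φ1] = [192, 243, 125, 17]
r3 m[X4→φ4] = [288, 405, 600, 306]
r3 m[X0→φ1] = [7, 6, 8, 1]
r3 m[X0→φ5] = [14, 14, 24, 17]
r3 m[X9→φ2] = [3, 7, 5, 4]
r3 m[X9→φ3] = [14, 29, 22, 25]
r4 m[φ0→X6] = [2283, 2316, 2115, 2541]
r4 m[φ0→X4] = [516, 585, 597, 393]
r4 m[φ1→X4] = [79, 71, 151, 90]
r4 m[φ1→X0] = [1611, 1307, 3910, 2427]
r4 m[φ2→X6] = [91, 110, 146, 108]
r4 m[φ2→X9] = [318, 654, 525, 594]
r4 m[φ3→X9] = [3, 7, 5, 4]
r4 m[φ4→X4] = [8, 9, 5, 1]
r4 m[φ5→X0] = [7, 6, 8, 1]
r4 m[X6→φ0] = [91, 110, 146, 108]
r4 m[X6→φ2] = [2283, 2316, 2115, 2541]
r4 m[X4→φ0] = [632, 639, 755, 90]
r4 m[X4→φ1] = [4128, 5265, 2985, 393]
r4 m[X4→φ4] = [40764, 41535, 90147, 35370]
r4 m[X0→φ1] = [7, 6, 8, 1]
r4 m[X0→φ5] = [1611, 1307, 3910, 2427]
r4 m[X9→φ2] = [3, 7, 5, 4]
r4 m[X9→φ3] = [318, 654, 525, 594]
r5 m[φ0→X6] = [12620, 13361, 12246, 14599]
r5 m[φ0→X4] = [2599, 2965, 3005, 1964]
r5 m[φ1→X4] = [79, 71, 151, 90]
r5 m[φ1→X0] = [37437, 29037, 87000, 53751]
r5 m[φ2→X6] = [91, 110, 146, 108]
r5 m[φ2→X9] = [32106, 65934, 51135, 58050]
r5 m[φ3→X9] = [3, 7, 5, 4]
r5 m[φ4→X4] = [8, 9, 5, 1]
r5 m[φ5→X0] = [7, 6, 8, 1]
r5 m[X6→φ0] = [91, 110, 146, 108]
r5 m[X6→φ2] = [2283, 2316, 2115, 2541]
r5 m[X4→φ0] = [632, 639, 755, 90]
r5 m[X4→φ1] = [4128, 5265, 2985, 393]
r5 m[X4→φ4] = [40764, 41535, 90147, 35370]
r5 m[X0→φ1] = [7, 6, 8, 1]
r5 m[X0→φ5] = [1611, 1307, 3910, 2427]
r5 m[X9→φ2] = [3, 7, 5, 4]
r5 m[X9→φ3] = [318, 654, 525, 594]
r6 m[φ0→X6] = [12620, 13361, 12246, 14599]
r6 m[φ0→X4] = [2599, 2965, 3005, 1964]
r6 m[φ1→X4] = [79, 71, 151, 90]
r6 m[φ1→X0] = [37437, 29037, 87000, 53751]
r6 m[φ2→X6] = [91, 110, 146, 108]
r6 m[φ2→X9] = [32106, 65934, 51135, 58050]
r6 m[φ3→X9] = [3, 7, 5, 4]
r6 m[φ4→X4] = [8, 9, 5, 1]
r6 m[φ5→X0] = [7, 6, 8, 1]
r6 m[X6→φ0] = [91, 110, 146, 108]
r6 m[X6→φ2] = [12620, 13361, 12246, 14599]
r6 m[X4→φ0] = [632, 639, 755, 90]
r6 m[X4→φ1] = [20792, 26685, 15025, 1964]
r6 m[X4→φ4] = [205321, 210515, 453755, 176760]
r6 m[X0→φ1] = [7, 6, 8, 1]
r6 m[X0→φ5] = [37437, 29037, 87000, 53751]
r6 m[X9→φ2] = [3, 7, 5, 4]
r6 m[X9→φ3] = [32106, 65934, 51135, 58050]
r7 m[φ0→X6] = [12620, 13361, 12246, 14599]
r7 m[φ0→X4] = [2599, 2965, 3005, 1964]
r7 m[φ1→X4] = [79, 71, 151, 90]
r7 m[φ1→X0] = [188594, 146609, 438914, 271614]
r7 m[φ2→X6] = [91, 110, 146, 108]
r7 m[φ2→X9] = [182480, 375594, 294308, 333650]
r7 m[φ3→X9] = [3, 7, 5, 4]
r7 m[φ4→X4] = [8, 9, 5, 1]
r7 m[φ5→X0] = [7, 6, 8, 1]
r7 m[X6→φ0] = [91, 110, 146, 108]
r7 m[X6→φ2] = [12620, 13361, 12246, 14599]
r7 m[X4→φ0] = [632, 639, 755, 90]
r7 m[X4→φ1] = [20792, 26685, 15025, 1964]
r7 m[X4→φ4] = [205321, 210515, 453755, 176760]
r7 m[X0→φ1] = [7, 6, 8, 1]
r7 m[X0→φ5] = [37437, 29037, 87000, 53751]
r7 m[X9→φ2] = [3, 7, 5, 4]
r7 m[X9→φ3] = [32106, 65934, 51135, 58050]
r8 m[φ0→X6] = [12620, 13361, 12246, 14599]
r8 m[φ0→X4] = [2599, 2965, 3005, 1964]
r8 m[φ1→X4] = [79, 71, 151, 90]
r8 m[φ1→X0] = [188594, 146609, 438914, 271614]
r8 m[φ2→X6] = [91, 110, 146, 108]
r8 m[φ2→X9] = [182480, 375594, 294308, 333650]
r8 m[φ3→X9] = [3, 7, 5, 4]
r8 m[φ4→X4] = [8, 9, 5, 1]
r8 m[φ5→X0] = [7, 6, 8, 1]
r8 m[X6→φ0] = [91, 110, 146, 108]
r8 m[X6→φ2] = [12620, 13361, 12246, 14599]
r8 m[X4→φ0] = [632, 639, 755, 90]
r8 m[X4→φ1] = [20792, 26685, 15025, 1964]
r8 m[X4→φ4] = [205321, 210515, 453755, 176760]
r8 m[X0→φ1] = [7, 6, 8, 1]
r8 m[X0→φ5] = [188594, 146609, 438914, 271614]
r8 m[X9→φ2] = [3, 7, 5, 4]
r8 m[X9→φ3] = [182480, 375594, 294308, 333650]
r9 m[φ0→X6] = [12620, 13361, 12246, 14599]
r9 m[φ0→X4] = [2599, 2965, 3005, 1964]
r9 m[φ1→X4] = [79, 71, 151, 90]
r9 m[φ1→X0] = [188594, 146609, 438914, 271614]
r9 m[φ2→X6] = [91, 110, 146, 108]
r9 m[φ2→X9] = [182480, 375594, 294308, 333650]
r9 m[φ3→X9] = [3, 7, 5, 4]
r9 m[φ4→X4] = [8, 9, 5, 1]
r9 m[φ5→X0] = [7, 6, 8, 1]
r9 m[X6→φ0] = [91, 110, 146, 108]
r9 m[X6→φ2] = [12620, 13361, 12246, 14599]
r9 m[X4→φ0] = [632, 639, 755, 90]
r9 m[X4→φ1] = [20792, 26685, 15025, 1964]
r9 m[X4→φ4] = [205321, 210515, 453755, 176760]
r9 m[X0→φ1] = [7, 6, 8, 1]
r9 m[X0→φ5] = [188594, 146609, 438914, 271614]
r9 m[X9→φ2] = [3, 7, 5, 4]
r9 m[X9→φ3] = [182480, 375594, 294308, 333650]
fixed point reached at round 9
b[X9] = ⊗ incoming = [547440, 2629158, 1471540, 1334600]

b[X9] = [547440, 2629158, 1471540, 1334600]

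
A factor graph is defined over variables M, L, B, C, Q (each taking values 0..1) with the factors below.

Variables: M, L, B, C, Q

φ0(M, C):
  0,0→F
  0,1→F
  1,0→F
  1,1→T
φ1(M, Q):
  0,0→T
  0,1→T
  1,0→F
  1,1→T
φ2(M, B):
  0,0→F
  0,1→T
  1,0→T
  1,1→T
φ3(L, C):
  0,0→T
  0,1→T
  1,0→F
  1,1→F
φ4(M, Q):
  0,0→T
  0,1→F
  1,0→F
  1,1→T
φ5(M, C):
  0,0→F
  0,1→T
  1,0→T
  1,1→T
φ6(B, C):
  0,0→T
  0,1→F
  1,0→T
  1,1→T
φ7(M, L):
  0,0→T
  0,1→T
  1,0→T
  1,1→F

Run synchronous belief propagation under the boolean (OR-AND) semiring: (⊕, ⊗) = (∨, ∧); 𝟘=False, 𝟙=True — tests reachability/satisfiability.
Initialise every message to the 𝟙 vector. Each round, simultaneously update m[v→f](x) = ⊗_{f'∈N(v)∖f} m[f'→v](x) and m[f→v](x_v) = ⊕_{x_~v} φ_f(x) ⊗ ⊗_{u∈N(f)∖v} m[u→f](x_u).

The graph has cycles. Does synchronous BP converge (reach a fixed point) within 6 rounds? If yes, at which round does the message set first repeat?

NOT CONVERGED within 6 rounds

init: all messages = 𝟙 over 2 values
r1 m[φ0→M] = [F, T]
r1 m[φ0→C] = [F, T]
r1 m[φ1→M] = [T, T]
r1 m[φ1→Q] = [T, T]
r1 m[φ2→M] = [T, T]
r1 m[φ2→B] = [T, T]
r1 m[φ3→L] = [T, F]
r1 m[φ3→C] = [T, T]
r1 m[φ4→M] = [T, T]
r1 m[φ4→Q] = [T, T]
r1 m[φ5→M] = [T, T]
r1 m[φ5→C] = [T, T]
r1 m[φ6→B] = [T, T]
r1 m[φ6→C] = [T, T]
r1 m[φ7→M] = [T, T]
r1 m[φ7→L] = [T, T]
r1 m[M→φ0] = [T, T]
r1 m[M→φ1] = [T, T]
r1 m[M→φ2] = [T, T]
r1 m[M→φ4] = [T, T]
r1 m[M→φ5] = [T, T]
r1 m[M→φ7] = [T, T]
r1 m[L→φ3] = [T, T]
r1 m[L→φ7] = [T, T]
r1 m[B→φ2] = [T, T]
r1 m[B→φ6] = [T, T]
r1 m[C→φ0] = [T, T]
r1 m[C→φ3] = [T, T]
r1 m[C→φ5] = [T, T]
r1 m[C→φ6] = [T, T]
r1 m[Q→φ1] = [T, T]
r1 m[Q→φ4] = [T, T]
r2 m[φ0→M] = [F, T]
r2 m[φ0→C] = [F, T]
r2 m[φ1→M] = [T, T]
r2 m[φ1→Q] = [T, T]
r2 m[φ2→M] = [T, T]
r2 m[φ2→B] = [T, T]
r2 m[φ3→L] = [T, F]
r2 m[φ3→C] = [T, T]
r2 m[φ4→M] = [T, T]
r2 m[φ4→Q] = [T, T]
r2 m[φ5→M] = [T, T]
r2 m[φ5→C] = [T, T]
r2 m[φ6→B] = [T, T]
r2 m[φ6→C] = [T, T]
r2 m[φ7→M] = [T, T]
r2 m[φ7→L] = [T, T]
r2 m[M→φ0] = [T, T]
r2 m[M→φ1] = [F, T]
r2 m[M→φ2] = [F, T]
r2 m[M→φ4] = [F, T]
r2 m[M→φ5] = [F, T]
r2 m[M→φ7] = [F, T]
r2 m[L→φ3] = [T, T]
r2 m[L→φ7] = [T, F]
r2 m[B→φ2] = [T, T]
r2 m[B→φ6] = [T, T]
r2 m[C→φ0] = [T, T]
r2 m[C→φ3] = [F, T]
r2 m[C→φ5] = [F, T]
r2 m[C→φ6] = [F, T]
r2 m[Q→φ1] = [T, T]
r2 m[Q→φ4] = [T, T]
r3 m[φ0→M] = [F, T]
r3 m[φ0→C] = [F, T]
r3 m[φ1→M] = [T, T]
r3 m[φ1→Q] = [F, T]
r3 m[φ2→M] = [T, T]
r3 m[φ2→B] = [T, T]
r3 m[φ3→L] = [T, F]
r3 m[φ3→C] = [T, T]
r3 m[φ4→M] = [T, T]
r3 m[φ4→Q] = [F, T]
r3 m[φ5→M] = [T, T]
r3 m[φ5→C] = [T, T]
r3 m[φ6→B] = [F, T]
r3 m[φ6→C] = [T, T]
r3 m[φ7→M] = [T, T]
r3 m[φ7→L] = [T, F]
r3 m[M→φ0] = [T, T]
r3 m[M→φ1] = [F, T]
r3 m[M→φ2] = [F, T]
r3 m[M→φ4] = [F, T]
r3 m[M→φ5] = [F, T]
r3 m[M→φ7] = [F, T]
r3 m[L→φ3] = [T, T]
r3 m[L→φ7] = [T, F]
r3 m[B→φ2] = [T, T]
r3 m[B→φ6] = [T, T]
r3 m[C→φ0] = [T, T]
r3 m[C→φ3] = [F, T]
r3 m[C→φ5] = [F, T]
r3 m[C→φ6] = [F, T]
r3 m[Q→φ1] = [T, T]
r3 m[Q→φ4] = [T, T]
r4 m[φ0→M] = [F, T]
r4 m[φ0→C] = [F, T]
r4 m[φ1→M] = [T, T]
r4 m[φ1→Q] = [F, T]
r4 m[φ2→M] = [T, T]
r4 m[φ2→B] = [T, T]
r4 m[φ3→L] = [T, F]
r4 m[φ3→C] = [T, T]
r4 m[φ4→M] = [T, T]
r4 m[φ4→Q] = [F, T]
r4 m[φ5→M] = [T, T]
r4 m[φ5→C] = [T, T]
r4 m[φ6→B] = [F, T]
r4 m[φ6→C] = [T, T]
r4 m[φ7→M] = [T, T]
r4 m[φ7→L] = [T, F]
r4 m[M→φ0] = [T, T]
r4 m[M→φ1] = [F, T]
r4 m[M→φ2] = [F, T]
r4 m[M→φ4] = [F, T]
r4 m[M→φ5] = [F, T]
r4 m[M→φ7] = [F, T]
r4 m[L→φ3] = [T, F]
r4 m[L→φ7] = [T, F]
r4 m[B→φ2] = [F, T]
r4 m[B→φ6] = [T, T]
r4 m[C→φ0] = [T, T]
r4 m[C→φ3] = [F, T]
r4 m[C→φ5] = [F, T]
r4 m[C→φ6] = [F, T]
r4 m[Q→φ1] = [F, T]
r4 m[Q→φ4] = [F, T]
r5 m[φ0→M] = [F, T]
r5 m[φ0→C] = [F, T]
r5 m[φ1→M] = [T, T]
r5 m[φ1→Q] = [F, T]
r5 m[φ2→M] = [T, T]
r5 m[φ2→B] = [T, T]
r5 m[φ3→L] = [T, F]
r5 m[φ3→C] = [T, T]
r5 m[φ4→M] = [F, T]
r5 m[φ4→Q] = [F, T]
r5 m[φ5→M] = [T, T]
r5 m[φ5→C] = [T, T]
r5 m[φ6→B] = [F, T]
r5 m[φ6→C] = [T, T]
r5 m[φ7→M] = [T, T]
r5 m[φ7→L] = [T, F]
r5 m[M→φ0] = [T, T]
r5 m[M→φ1] = [F, T]
r5 m[M→φ2] = [F, T]
r5 m[M→φ4] = [F, T]
r5 m[M→φ5] = [F, T]
r5 m[M→φ7] = [F, T]
r5 m[L→φ3] = [T, F]
r5 m[L→φ7] = [T, F]
r5 m[B→φ2] = [F, T]
r5 m[B→φ6] = [T, T]
r5 m[C→φ0] = [T, T]
r5 m[C→φ3] = [F, T]
r5 m[C→φ5] = [F, T]
r5 m[C→φ6] = [F, T]
r5 m[Q→φ1] = [F, T]
r5 m[Q→φ4] = [F, T]
r6 m[φ0→M] = [F, T]
r6 m[φ0→C] = [F, T]
r6 m[φ1→M] = [T, T]
r6 m[φ1→Q] = [F, T]
r6 m[φ2→M] = [T, T]
r6 m[φ2→B] = [T, T]
r6 m[φ3→L] = [T, F]
r6 m[φ3→C] = [T, T]
r6 m[φ4→M] = [F, T]
r6 m[φ4→Q] = [F, T]
r6 m[φ5→M] = [T, T]
r6 m[φ5→C] = [T, T]
r6 m[φ6→B] = [F, T]
r6 m[φ6→C] = [T, T]
r6 m[φ7→M] = [T, T]
r6 m[φ7→L] = [T, F]
r6 m[M→φ0] = [F, T]
r6 m[M→φ1] = [F, T]
r6 m[M→φ2] = [F, T]
r6 m[M→φ4] = [F, T]
r6 m[M→φ5] = [F, T]
r6 m[M→φ7] = [F, T]
r6 m[L→φ3] = [T, F]
r6 m[L→φ7] = [T, F]
r6 m[B→φ2] = [F, T]
r6 m[B→φ6] = [T, T]
r6 m[C→φ0] = [T, T]
r6 m[C→φ3] = [F, T]
r6 m[C→φ5] = [F, T]
r6 m[C→φ6] = [F, T]
r6 m[Q→φ1] = [F, T]
r6 m[Q→φ4] = [F, T]
no fixed point within 6 rounds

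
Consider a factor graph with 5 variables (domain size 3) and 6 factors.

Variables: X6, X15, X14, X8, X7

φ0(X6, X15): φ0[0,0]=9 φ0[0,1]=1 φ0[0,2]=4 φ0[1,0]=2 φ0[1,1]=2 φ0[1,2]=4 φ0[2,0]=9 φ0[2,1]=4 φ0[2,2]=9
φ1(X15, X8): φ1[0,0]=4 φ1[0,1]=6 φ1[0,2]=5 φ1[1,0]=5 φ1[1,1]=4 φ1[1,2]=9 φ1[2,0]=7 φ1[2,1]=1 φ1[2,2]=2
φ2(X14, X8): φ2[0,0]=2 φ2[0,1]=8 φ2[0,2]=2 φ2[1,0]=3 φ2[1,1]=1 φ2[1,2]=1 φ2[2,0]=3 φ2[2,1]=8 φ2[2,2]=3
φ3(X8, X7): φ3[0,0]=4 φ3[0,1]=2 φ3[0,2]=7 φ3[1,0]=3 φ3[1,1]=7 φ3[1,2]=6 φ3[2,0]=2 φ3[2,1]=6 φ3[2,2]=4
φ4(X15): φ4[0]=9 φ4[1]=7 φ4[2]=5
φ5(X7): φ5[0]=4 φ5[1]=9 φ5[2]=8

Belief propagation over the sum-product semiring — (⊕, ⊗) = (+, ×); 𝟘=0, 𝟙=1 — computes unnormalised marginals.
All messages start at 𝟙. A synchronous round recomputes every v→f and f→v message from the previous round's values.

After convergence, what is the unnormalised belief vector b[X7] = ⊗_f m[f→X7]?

init: all messages = 𝟙 over 3 values
r1 m[φ0→X6] = [14, 8, 22]
r1 m[φ0→X15] = [20, 7, 17]
r1 m[φ1→X15] = [15, 18, 10]
r1 m[φ1→X8] = [16, 11, 16]
r1 m[φ2→X14] = [12, 5, 14]
r1 m[φ2→X8] = [8, 17, 6]
r1 m[φ3→X8] = [13, 16, 12]
r1 m[φ3→X7] = [9, 15, 17]
r1 m[φ4→X15] = [9, 7, 5]
r1 m[φ5→X7] = [4, 9, 8]
r1 m[X6→φ0] = [1, 1, 1]
r1 m[X15→φ0] = [1, 1, 1]
r1 m[X15→φ1] = [1, 1, 1]
r1 m[X15→φ4] = [1, 1, 1]
r1 m[X14→φ2] = [1, 1, 1]
r1 m[X8→φ1] = [1, 1, 1]
r1 m[X8→φ2] = [1, 1, 1]
r1 m[X8→φ3] = [1, 1, 1]
r1 m[X7→φ3] = [1, 1, 1]
r1 m[X7→φ5] = [1, 1, 1]
r2 m[φ0→X6] = [14, 8, 22]
r2 m[φ0→X15] = [20, 7, 17]
r2 m[φ1→X15] = [15, 18, 10]
r2 m[φ1→X8] = [16, 11, 16]
r2 m[φ2→X14] = [12, 5, 14]
r2 m[φ2→X8] = [8, 17, 6]
r2 m[φ3→X8] = [13, 16, 12]
r2 m[φ3→X7] = [9, 15, 17]
r2 m[φ4→X15] = [9, 7, 5]
r2 m[φ5→X7] = [4, 9, 8]
r2 m[X6→φ0] = [1, 1, 1]
r2 m[X15→φ0] = [135, 126, 50]
r2 m[X15→φ1] = [180, 49, 85]
r2 m[X15→φ4] = [300, 126, 170]
r2 m[X14→φ2] = [1, 1, 1]
r2 m[X8→φ1] = [104, 272, 72]
r2 m[X8→φ2] = [208, 176, 192]
r2 m[X8→φ3] = [128, 187, 96]
r2 m[X7→φ3] = [4, 9, 8]
r2 m[X7→φ5] = [9, 15, 17]
r3 m[φ0→X6] = [1541, 722, 2169]
r3 m[φ0→X15] = [20, 7, 17]
r3 m[φ1→X15] = [2408, 2256, 1144]
r3 m[φ1→X8] = [1560, 1361, 1511]
r3 m[φ2→X14] = [2208, 992, 2608]
r3 m[φ2→X8] = [8, 17, 6]
r3 m[φ3→X8] = [90, 123, 94]
r3 m[φ3→X7] = [1265, 2141, 2402]
r3 m[φ4→X15] = [9, 7, 5]
r3 m[φ5→X7] = [4, 9, 8]
r3 m[X6→φ0] = [1, 1, 1]
r3 m[X15→φ0] = [135, 126, 50]
r3 m[X15→φ1] = [180, 49, 85]
r3 m[X15→φ4] = [300, 126, 170]
r3 m[X14→φ2] = [1, 1, 1]
r3 m[X8→φ1] = [104, 272, 72]
r3 m[X8→φ2] = [208, 176, 192]
r3 m[X8→φ3] = [128, 187, 96]
r3 m[X7→φ3] = [4, 9, 8]
r3 m[X7→φ5] = [9, 15, 17]
r4 m[φ0→X6] = [1541, 722, 2169]
r4 m[φ0→X15] = [20, 7, 17]
r4 m[φ1→X15] = [2408, 2256, 1144]
r4 m[φ1→X8] = [1560, 1361, 1511]
r4 m[φ2→X14] = [2208, 992, 2608]
r4 m[φ2→X8] = [8, 17, 6]
r4 m[φ3→X8] = [90, 123, 94]
r4 m[φ3→X7] = [1265, 2141, 2402]
r4 m[φ4→X15] = [9, 7, 5]
r4 m[φ5→X7] = [4, 9, 8]
r4 m[X6→φ0] = [1, 1, 1]
r4 m[X15→φ0] = [21672, 15792, 5720]
r4 m[X15→φ1] = [180, 49, 85]
r4 m[X15→φ4] = [48160, 15792, 19448]
r4 m[X14→φ2] = [1, 1, 1]
r4 m[X8→φ1] = [720, 2091, 564]
r4 m[X8→φ2] = [140400, 167403, 142034]
r4 m[X8→φ3] = [12480, 23137, 9066]
r4 m[X7→φ3] = [4, 9, 8]
r4 m[X7→φ5] = [1265, 2141, 2402]
r5 m[φ0→X6] = [233720, 97808, 309696]
r5 m[φ0→X15] = [20, 7, 17]
r5 m[φ1→X15] = [18246, 17040, 8259]
r5 m[φ1→X8] = [1560, 1361, 1511]
r5 m[φ2→X14] = [1904092, 730637, 2186526]
r5 m[φ2→X8] = [8, 17, 6]
r5 m[φ3→X8] = [90, 123, 94]
r5 m[φ3→X7] = [137463, 241315, 262446]
r5 m[φ4→X15] = [9, 7, 5]
r5 m[φ5→X7] = [4, 9, 8]
r5 m[X6→φ0] = [1, 1, 1]
r5 m[X15→φ0] = [21672, 15792, 5720]
r5 m[X15→φ1] = [180, 49, 85]
r5 m[X15→φ4] = [48160, 15792, 19448]
r5 m[X14→φ2] = [1, 1, 1]
r5 m[X8→φ1] = [720, 2091, 564]
r5 m[X8→φ2] = [140400, 167403, 142034]
r5 m[X8→φ3] = [12480, 23137, 9066]
r5 m[X7→φ3] = [4, 9, 8]
r5 m[X7→φ5] = [1265, 2141, 2402]
r6 m[φ0→X6] = [233720, 97808, 309696]
r6 m[φ0→X15] = [20, 7, 17]
r6 m[φ1→X15] = [18246, 17040, 8259]
r6 m[φ1→X8] = [1560, 1361, 1511]
r6 m[φ2→X14] = [1904092, 730637, 2186526]
r6 m[φ2→X8] = [8, 17, 6]
r6 m[φ3→X8] = [90, 123, 94]
r6 m[φ3→X7] = [137463, 241315, 262446]
r6 m[φ4→X15] = [9, 7, 5]
r6 m[φ5→X7] = [4, 9, 8]
r6 m[X6→φ0] = [1, 1, 1]
r6 m[X15→φ0] = [164214, 119280, 41295]
r6 m[X15→φ1] = [180, 49, 85]
r6 m[X15→φ4] = [364920, 119280, 140403]
r6 m[X14→φ2] = [1, 1, 1]
r6 m[X8→φ1] = [720, 2091, 564]
r6 m[X8→φ2] = [140400, 167403, 142034]
r6 m[X8→φ3] = [12480, 23137, 9066]
r6 m[X7→φ3] = [4, 9, 8]
r6 m[X7→φ5] = [137463, 241315, 262446]
r7 m[φ0→X6] = [1762386, 732168, 2326701]
r7 m[φ0→X15] = [20, 7, 17]
r7 m[φ1→X15] = [18246, 17040, 8259]
r7 m[φ1→X8] = [1560, 1361, 1511]
r7 m[φ2→X14] = [1904092, 730637, 2186526]
r7 m[φ2→X8] = [8, 17, 6]
r7 m[φ3→X8] = [90, 123, 94]
r7 m[φ3→X7] = [137463, 241315, 262446]
r7 m[φ4→X15] = [9, 7, 5]
r7 m[φ5→X7] = [4, 9, 8]
r7 m[X6→φ0] = [1, 1, 1]
r7 m[X15→φ0] = [164214, 119280, 41295]
r7 m[X15→φ1] = [180, 49, 85]
r7 m[X15→φ4] = [364920, 119280, 140403]
r7 m[X14→φ2] = [1, 1, 1]
r7 m[X8→φ1] = [720, 2091, 564]
r7 m[X8→φ2] = [140400, 167403, 142034]
r7 m[X8→φ3] = [12480, 23137, 9066]
r7 m[X7→φ3] = [4, 9, 8]
r7 m[X7→φ5] = [137463, 241315, 262446]
r8 m[φ0→X6] = [1762386, 732168, 2326701]
r8 m[φ0→X15] = [20, 7, 17]
r8 m[φ1→X15] = [18246, 17040, 8259]
r8 m[φ1→X8] = [1560, 1361, 1511]
r8 m[φ2→X14] = [1904092, 730637, 2186526]
r8 m[φ2→X8] = [8, 17, 6]
r8 m[φ3→X8] = [90, 123, 94]
r8 m[φ3→X7] = [137463, 241315, 262446]
r8 m[φ4→X15] = [9, 7, 5]
r8 m[φ5→X7] = [4, 9, 8]
r8 m[X6→φ0] = [1, 1, 1]
r8 m[X15→φ0] = [164214, 119280, 41295]
r8 m[X15→φ1] = [180, 49, 85]
r8 m[X15→φ4] = [364920, 119280, 140403]
r8 m[X14→φ2] = [1, 1, 1]
r8 m[X8→φ1] = [720, 2091, 564]
r8 m[X8→φ2] = [140400, 167403, 142034]
r8 m[X8→φ3] = [12480, 23137, 9066]
r8 m[X7→φ3] = [4, 9, 8]
r8 m[X7→φ5] = [137463, 241315, 262446]
fixed point reached at round 8
b[X7] = ⊗ incoming = [549852, 2171835, 2099568]

b[X7] = [549852, 2171835, 2099568]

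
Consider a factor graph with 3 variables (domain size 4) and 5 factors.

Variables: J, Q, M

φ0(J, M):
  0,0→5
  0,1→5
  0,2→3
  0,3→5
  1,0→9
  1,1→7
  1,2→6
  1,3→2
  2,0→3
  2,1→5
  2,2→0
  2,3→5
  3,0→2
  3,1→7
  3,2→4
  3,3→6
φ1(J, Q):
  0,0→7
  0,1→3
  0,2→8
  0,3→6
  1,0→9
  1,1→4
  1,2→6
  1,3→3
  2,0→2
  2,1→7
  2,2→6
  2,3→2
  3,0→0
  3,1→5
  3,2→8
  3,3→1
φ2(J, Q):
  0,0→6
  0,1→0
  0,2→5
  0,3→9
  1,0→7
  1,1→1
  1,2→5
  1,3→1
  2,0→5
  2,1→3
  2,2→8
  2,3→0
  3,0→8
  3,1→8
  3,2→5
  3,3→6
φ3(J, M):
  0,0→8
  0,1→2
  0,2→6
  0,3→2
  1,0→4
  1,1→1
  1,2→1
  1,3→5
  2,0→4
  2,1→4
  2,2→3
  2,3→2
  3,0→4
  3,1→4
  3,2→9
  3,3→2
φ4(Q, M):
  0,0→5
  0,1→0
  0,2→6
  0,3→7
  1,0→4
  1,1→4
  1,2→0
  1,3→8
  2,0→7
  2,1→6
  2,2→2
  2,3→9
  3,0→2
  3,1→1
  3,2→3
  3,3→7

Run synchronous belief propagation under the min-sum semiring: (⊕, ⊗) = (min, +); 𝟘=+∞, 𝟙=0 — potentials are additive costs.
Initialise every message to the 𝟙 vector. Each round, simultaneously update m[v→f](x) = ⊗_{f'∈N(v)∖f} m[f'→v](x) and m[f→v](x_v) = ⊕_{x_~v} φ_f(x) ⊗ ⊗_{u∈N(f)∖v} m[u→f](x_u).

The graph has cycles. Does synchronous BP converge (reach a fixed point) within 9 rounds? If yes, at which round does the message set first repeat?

init: all messages = 𝟙 over 4 values
r1 m[φ0→J] = [3, 2, 0, 2]
r1 m[φ0→M] = [2, 5, 0, 2]
r1 m[φ1→J] = [3, 3, 2, 0]
r1 m[φ1→Q] = [0, 3, 6, 1]
r1 m[φ2→J] = [0, 1, 0, 5]
r1 m[φ2→Q] = [5, 0, 5, 0]
r1 m[φ3→J] = [2, 1, 2, 2]
r1 m[φ3→M] = [4, 1, 1, 2]
r1 m[φ4→Q] = [0, 0, 2, 1]
r1 m[φ4→M] = [2, 0, 0, 7]
r1 m[J→φ0] = [0, 0, 0, 0]
r1 m[J→φ1] = [0, 0, 0, 0]
r1 m[J→φ2] = [0, 0, 0, 0]
r1 m[J→φ3] = [0, 0, 0, 0]
r1 m[Q→φ1] = [0, 0, 0, 0]
r1 m[Q→φ2] = [0, 0, 0, 0]
r1 m[Q→φ4] = [0, 0, 0, 0]
r1 m[M→φ0] = [0, 0, 0, 0]
r1 m[M→φ3] = [0, 0, 0, 0]
r1 m[M→φ4] = [0, 0, 0, 0]
r2 m[φ0→J] = [3, 2, 0, 2]
r2 m[φ0→M] = [2, 5, 0, 2]
r2 m[φ1→J] = [3, 3, 2, 0]
r2 m[φ1→Q] = [0, 3, 6, 1]
r2 m[φ2→J] = [0, 1, 0, 5]
r2 m[φ2→Q] = [5, 0, 5, 0]
r2 m[φ3→J] = [2, 1, 2, 2]
r2 m[φ3→M] = [4, 1, 1, 2]
r2 m[φ4→Q] = [0, 0, 2, 1]
r2 m[φ4→M] = [2, 0, 0, 7]
r2 m[J→φ0] = [5, 5, 4, 7]
r2 m[J→φ1] = [5, 4, 2, 9]
r2 m[J→φ2] = [8, 6, 4, 4]
r2 m[J→φ3] = [6, 6, 2, 7]
r2 m[Q→φ1] = [5, 0, 7, 1]
r2 m[Q→φ2] = [0, 3, 8, 2]
r2 m[Q→φ4] = [5, 3, 11, 1]
r2 m[M→φ0] = [6, 1, 1, 9]
r2 m[M→φ3] = [4, 5, 0, 9]
r2 m[M→φ4] = [6, 6, 1, 4]
r3 m[φ0→J] = [4, 7, 1, 5]
r3 m[φ0→M] = [7, 9, 4, 7]
r3 m[φ1→J] = [3, 4, 3, 2]
r3 m[φ1→Q] = [4, 8, 8, 4]
r3 m[φ2→J] = [3, 3, 2, 8]
r3 m[φ2→Q] = [9, 7, 9, 4]
r3 m[φ3→J] = [6, 1, 3, 8]
r3 m[φ3→M] = [6, 6, 5, 4]
r3 m[φ4→Q] = [6, 1, 3, 4]
r3 m[φ4→M] = [3, 2, 3, 8]
r3 m[J→φ0] = [5, 5, 4, 7]
r3 m[J→φ1] = [5, 4, 2, 9]
r3 m[J→φ2] = [8, 6, 4, 4]
r3 m[J→φ3] = [6, 6, 2, 7]
r3 m[Q→φ1] = [5, 0, 7, 1]
r3 m[Q→φ2] = [0, 3, 8, 2]
r3 m[Q→φ4] = [5, 3, 11, 1]
r3 m[M→φ0] = [6, 1, 1, 9]
r3 m[M→φ3] = [4, 5, 0, 9]
r3 m[M→φ4] = [6, 6, 1, 4]
r4 m[φ0→J] = [4, 7, 1, 5]
r4 m[φ0→M] = [7, 9, 4, 7]
r4 m[φ1→J] = [3, 4, 3, 2]
r4 m[φ1→Q] = [4, 8, 8, 4]
r4 m[φ2→J] = [3, 3, 2, 8]
r4 m[φ2→Q] = [9, 7, 9, 4]
r4 m[φ3→J] = [6, 1, 3, 8]
r4 m[φ3→M] = [6, 6, 5, 4]
r4 m[φ4→Q] = [6, 1, 3, 4]
r4 m[φ4→M] = [3, 2, 3, 8]
r4 m[J→φ0] = [12, 8, 8, 18]
r4 m[J→φ1] = [13, 11, 6, 21]
r4 m[J→φ2] = [13, 12, 7, 15]
r4 m[J→φ3] = [10, 14, 6, 15]
r4 m[Q→φ1] = [15, 8, 12, 8]
r4 m[Q→φ2] = [10, 9, 11, 8]
r4 m[Q→φ4] = [13, 15, 17, 8]
r4 m[M→φ0] = [9, 8, 8, 12]
r4 m[M→φ3] = [10, 11, 7, 15]
r4 m[M→φ4] = [13, 15, 9, 11]
r5 m[φ0→J] = [11, 14, 8, 11]
r5 m[φ0→M] = [11, 13, 8, 10]
r5 m[φ1→J] = [11, 11, 10, 9]
r5 m[φ1→Q] = [8, 13, 12, 8]
r5 m[φ2→J] = [9, 9, 8, 14]
r5 m[φ2→Q] = [12, 10, 15, 7]
r5 m[φ3→J] = [13, 8, 10, 14]
r5 m[φ3→M] = [10, 10, 9, 8]
r5 m[φ4→Q] = [15, 9, 11, 12]
r5 m[φ4→M] = [10, 9, 11, 15]
r5 m[J→φ0] = [12, 8, 8, 18]
r5 m[J→φ1] = [13, 11, 6, 21]
r5 m[J→φ2] = [13, 12, 7, 15]
r5 m[J→φ3] = [10, 14, 6, 15]
r5 m[Q→φ1] = [15, 8, 12, 8]
r5 m[Q→φ2] = [10, 9, 11, 8]
r5 m[Q→φ4] = [13, 15, 17, 8]
r5 m[M→φ0] = [9, 8, 8, 12]
r5 m[M→φ3] = [10, 11, 7, 15]
r5 m[M→φ4] = [13, 15, 9, 11]
r6 m[φ0→J] = [11, 14, 8, 11]
r6 m[φ0→M] = [11, 13, 8, 10]
r6 m[φ1→J] = [11, 11, 10, 9]
r6 m[φ1→Q] = [8, 13, 12, 8]
r6 m[φ2→J] = [9, 9, 8, 14]
r6 m[φ2→Q] = [12, 10, 15, 7]
r6 m[φ3→J] = [13, 8, 10, 14]
r6 m[φ3→M] = [10, 10, 9, 8]
r6 m[φ4→Q] = [15, 9, 11, 12]
r6 m[φ4→M] = [10, 9, 11, 15]
r6 m[J→φ0] = [33, 28, 28, 37]
r6 m[J→φ1] = [33, 31, 26, 39]
r6 m[J→φ2] = [35, 33, 28, 34]
r6 m[J→φ3] = [31, 34, 26, 34]
r6 m[Q→φ1] = [27, 19, 26, 19]
r6 m[Q→φ2] = [23, 22, 23, 20]
r6 m[Q→φ4] = [20, 23, 27, 15]
r6 m[M→φ0] = [20, 19, 20, 23]
r6 m[M→φ3] = [21, 22, 19, 25]
r6 m[M→φ4] = [21, 23, 17, 18]
r7 m[φ0→J] = [23, 25, 20, 22]
r7 m[φ0→M] = [31, 33, 28, 30]
r7 m[φ1→J] = [22, 22, 21, 20]
r7 m[φ1→Q] = [28, 33, 32, 28]
r7 m[φ2→J] = [22, 21, 20, 26]
r7 m[φ2→Q] = [33, 31, 36, 28]
r7 m[φ3→J] = [24, 20, 22, 25]
r7 m[φ3→M] = [30, 30, 29, 28]
r7 m[φ4→Q] = [23, 17, 19, 20]
r7 m[φ4→M] = [17, 16, 18, 22]
r7 m[J→φ0] = [33, 28, 28, 37]
r7 m[J→φ1] = [33, 31, 26, 39]
r7 m[J→φ2] = [35, 33, 28, 34]
r7 m[J→φ3] = [31, 34, 26, 34]
r7 m[Q→φ1] = [27, 19, 26, 19]
r7 m[Q→φ2] = [23, 22, 23, 20]
r7 m[Q→φ4] = [20, 23, 27, 15]
r7 m[M→φ0] = [20, 19, 20, 23]
r7 m[M→φ3] = [21, 22, 19, 25]
r7 m[M→φ4] = [21, 23, 17, 18]
r8 m[φ0→J] = [23, 25, 20, 22]
r8 m[φ0→M] = [31, 33, 28, 30]
r8 m[φ1→J] = [22, 22, 21, 20]
r8 m[φ1→Q] = [28, 33, 32, 28]
r8 m[φ2→J] = [22, 21, 20, 26]
r8 m[φ2→Q] = [33, 31, 36, 28]
r8 m[φ3→J] = [24, 20, 22, 25]
r8 m[φ3→M] = [30, 30, 29, 28]
r8 m[φ4→Q] = [23, 17, 19, 20]
r8 m[φ4→M] = [17, 16, 18, 22]
r8 m[J→φ0] = [68, 63, 63, 71]
r8 m[J→φ1] = [69, 66, 62, 73]
r8 m[J→φ2] = [69, 67, 63, 67]
r8 m[J→φ3] = [67, 68, 61, 68]
r8 m[Q→φ1] = [56, 48, 55, 48]
r8 m[Q→φ2] = [51, 50, 51, 48]
r8 m[Q→φ4] = [61, 64, 68, 56]
r8 m[M→φ0] = [47, 46, 47, 50]
r8 m[M→φ3] = [48, 49, 46, 52]
r8 m[M→φ4] = [61, 63, 57, 58]
r9 m[φ0→J] = [50, 52, 47, 49]
r9 m[φ0→M] = [66, 68, 63, 65]
r9 m[φ1→J] = [51, 51, 50, 49]
r9 m[φ1→Q] = [64, 69, 68, 64]
r9 m[φ2→J] = [50, 49, 48, 54]
r9 m[φ2→Q] = [68, 66, 71, 63]
r9 m[φ3→J] = [51, 47, 49, 52]
r9 m[φ3→M] = [65, 65, 64, 63]
r9 m[φ4→Q] = [63, 57, 59, 60]
r9 m[φ4→M] = [58, 57, 59, 63]
r9 m[J→φ0] = [68, 63, 63, 71]
r9 m[J→φ1] = [69, 66, 62, 73]
r9 m[J→φ2] = [69, 67, 63, 67]
r9 m[J→φ3] = [67, 68, 61, 68]
r9 m[Q→φ1] = [56, 48, 55, 48]
r9 m[Q→φ2] = [51, 50, 51, 48]
r9 m[Q→φ4] = [61, 64, 68, 56]
r9 m[M→φ0] = [47, 46, 47, 50]
r9 m[M→φ3] = [48, 49, 46, 52]
r9 m[M→φ4] = [61, 63, 57, 58]
no fixed point within 9 rounds

NOT CONVERGED within 9 rounds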